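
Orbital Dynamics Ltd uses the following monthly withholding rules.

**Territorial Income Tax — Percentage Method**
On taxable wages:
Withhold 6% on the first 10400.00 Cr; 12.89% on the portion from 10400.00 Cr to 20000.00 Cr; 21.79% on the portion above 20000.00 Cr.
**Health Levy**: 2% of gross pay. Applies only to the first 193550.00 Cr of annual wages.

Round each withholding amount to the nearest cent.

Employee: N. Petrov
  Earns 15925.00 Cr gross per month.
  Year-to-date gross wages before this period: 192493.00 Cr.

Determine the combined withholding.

Territorial Income Tax: taxable = 15925.00 Cr
  624.00 Cr + 12.89% × (15925.00 Cr − 10400.00 Cr) = 624.00 Cr + 12.89% × 5525.00 Cr = 1336.17 Cr
Health Levy: cap 193550.00 Cr − YTD 192493.00 Cr = 1057.00 Cr subject; 2% × 1057.00 Cr = 21.14 Cr
Total: 1336.17 Cr + 21.14 Cr = 1357.31 Cr

1357.31 Cr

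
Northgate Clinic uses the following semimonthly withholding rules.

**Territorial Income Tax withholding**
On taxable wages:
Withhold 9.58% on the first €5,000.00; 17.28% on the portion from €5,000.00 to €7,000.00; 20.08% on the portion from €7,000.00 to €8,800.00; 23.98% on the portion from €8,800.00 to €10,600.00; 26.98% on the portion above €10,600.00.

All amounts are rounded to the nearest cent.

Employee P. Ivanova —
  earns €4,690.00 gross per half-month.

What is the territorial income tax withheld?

€449.30

Territorial Income Tax: taxable = €4,690.00
  9.58% × €4,690.00 = €449.30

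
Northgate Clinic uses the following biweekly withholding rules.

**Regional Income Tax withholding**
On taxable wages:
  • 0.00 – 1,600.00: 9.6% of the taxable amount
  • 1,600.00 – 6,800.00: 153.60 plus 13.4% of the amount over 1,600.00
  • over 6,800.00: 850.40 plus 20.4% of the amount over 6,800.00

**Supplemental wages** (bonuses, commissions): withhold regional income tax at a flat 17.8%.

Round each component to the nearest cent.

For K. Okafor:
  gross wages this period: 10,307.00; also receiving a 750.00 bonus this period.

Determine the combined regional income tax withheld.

Regional Income Tax: taxable = 10,307.00
  850.40 + 20.4% × (10,307.00 − 6,800.00) = 850.40 + 20.4% × 3,507.00 = 1,565.83
Supplemental (17.8% flat on bonus): 17.8% × 750.00 = 133.50
Total regional income tax: 1,565.83 + 133.50 = 1,699.33

1,699.33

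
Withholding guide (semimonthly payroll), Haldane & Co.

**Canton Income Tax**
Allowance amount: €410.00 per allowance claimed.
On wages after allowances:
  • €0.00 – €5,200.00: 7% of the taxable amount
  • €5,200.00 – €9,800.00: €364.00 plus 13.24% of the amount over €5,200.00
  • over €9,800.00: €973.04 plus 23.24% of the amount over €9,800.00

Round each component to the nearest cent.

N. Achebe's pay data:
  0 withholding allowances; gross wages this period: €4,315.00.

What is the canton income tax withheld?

€302.05

Canton Income Tax: taxable = €4,315.00
  7% × €4,315.00 = €302.05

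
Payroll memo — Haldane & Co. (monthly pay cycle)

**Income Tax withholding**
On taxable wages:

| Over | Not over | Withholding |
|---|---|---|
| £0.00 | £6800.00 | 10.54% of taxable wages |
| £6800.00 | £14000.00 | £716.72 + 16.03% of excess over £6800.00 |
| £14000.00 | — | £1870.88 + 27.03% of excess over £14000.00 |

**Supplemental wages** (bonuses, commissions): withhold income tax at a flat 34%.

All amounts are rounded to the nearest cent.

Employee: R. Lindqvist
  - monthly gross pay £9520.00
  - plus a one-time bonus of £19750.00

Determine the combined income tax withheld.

Income Tax: taxable = £9520.00
  £716.72 + 16.03% × (£9520.00 − £6800.00) = £716.72 + 16.03% × £2720.00 = £1152.74
Supplemental (34% flat on bonus): 34% × £19750.00 = £6715.00
Total income tax: £1152.74 + £6715.00 = £7867.74

£7867.74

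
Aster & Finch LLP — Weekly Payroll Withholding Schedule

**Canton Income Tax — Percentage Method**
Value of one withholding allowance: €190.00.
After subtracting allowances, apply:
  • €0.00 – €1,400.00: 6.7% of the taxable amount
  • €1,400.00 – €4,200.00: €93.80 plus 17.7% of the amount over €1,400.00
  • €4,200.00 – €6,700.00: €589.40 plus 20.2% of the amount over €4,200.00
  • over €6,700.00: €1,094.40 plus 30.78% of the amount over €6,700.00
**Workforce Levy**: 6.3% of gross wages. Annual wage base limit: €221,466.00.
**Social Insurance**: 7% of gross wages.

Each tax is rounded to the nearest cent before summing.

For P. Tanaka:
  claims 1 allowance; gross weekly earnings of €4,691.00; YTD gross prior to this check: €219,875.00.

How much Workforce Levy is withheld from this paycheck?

Workforce Levy: cap €221,466.00 − YTD €219,875.00 = €1,591.00 subject; 6.3% × €1,591.00 = €100.23

€100.23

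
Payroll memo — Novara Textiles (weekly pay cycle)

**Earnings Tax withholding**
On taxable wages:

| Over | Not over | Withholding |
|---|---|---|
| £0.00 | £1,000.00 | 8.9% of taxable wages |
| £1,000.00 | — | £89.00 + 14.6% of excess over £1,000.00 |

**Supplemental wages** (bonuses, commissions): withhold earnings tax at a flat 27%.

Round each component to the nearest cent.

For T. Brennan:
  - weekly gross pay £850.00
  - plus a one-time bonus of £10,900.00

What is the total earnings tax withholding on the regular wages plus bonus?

£3,018.65

Earnings Tax: taxable = £850.00
  8.9% × £850.00 = £75.65
Supplemental (27% flat on bonus): 27% × £10,900.00 = £2,943.00
Total earnings tax: £75.65 + £2,943.00 = £3,018.65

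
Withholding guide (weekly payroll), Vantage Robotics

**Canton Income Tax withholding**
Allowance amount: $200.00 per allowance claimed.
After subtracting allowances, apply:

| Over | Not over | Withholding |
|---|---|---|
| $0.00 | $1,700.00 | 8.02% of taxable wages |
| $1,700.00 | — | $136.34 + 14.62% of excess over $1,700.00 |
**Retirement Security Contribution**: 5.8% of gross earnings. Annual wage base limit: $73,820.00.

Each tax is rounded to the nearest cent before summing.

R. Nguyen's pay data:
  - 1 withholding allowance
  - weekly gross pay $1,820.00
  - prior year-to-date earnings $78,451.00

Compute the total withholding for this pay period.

Canton Income Tax: taxable = $1,820.00 − 1×$200.00 = $1,620.00
  8.02% × $1,620.00 = $129.92
Retirement Security Contribution: YTD $78,451.00 ≥ cap $73,820.00 → $0.00
Total: $129.92 + $0.00 = $129.92

$129.92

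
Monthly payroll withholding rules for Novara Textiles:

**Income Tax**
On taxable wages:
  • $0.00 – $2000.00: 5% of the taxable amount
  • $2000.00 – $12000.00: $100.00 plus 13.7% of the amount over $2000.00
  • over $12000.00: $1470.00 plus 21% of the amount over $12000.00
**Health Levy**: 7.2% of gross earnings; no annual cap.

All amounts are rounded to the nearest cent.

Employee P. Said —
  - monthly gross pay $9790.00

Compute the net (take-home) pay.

Income Tax: taxable = $9790.00
  $100.00 + 13.7% × ($9790.00 − $2000.00) = $100.00 + 13.7% × $7790.00 = $1167.23
Health Levy: 7.2% × $9790.00 = $704.88
Total withheld: $1167.23 + $704.88 = $1872.11
Net pay: $9790.00 − $1872.11 = $7917.89

$7917.89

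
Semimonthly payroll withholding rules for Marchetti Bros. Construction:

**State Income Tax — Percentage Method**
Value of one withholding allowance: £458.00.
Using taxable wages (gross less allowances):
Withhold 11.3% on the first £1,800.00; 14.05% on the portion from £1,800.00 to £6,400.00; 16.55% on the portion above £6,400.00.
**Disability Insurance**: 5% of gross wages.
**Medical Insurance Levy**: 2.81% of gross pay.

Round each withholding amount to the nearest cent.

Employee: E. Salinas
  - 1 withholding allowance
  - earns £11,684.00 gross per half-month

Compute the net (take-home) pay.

State Income Tax: taxable = £11,684.00 − 1×£458.00 = £11,226.00
  £849.70 + 16.55% × (£11,226.00 − £6,400.00) = £849.70 + 16.55% × £4,826.00 = £1,648.40
Disability Insurance: 5% × £11,684.00 = £584.20
Medical Insurance Levy: 2.81% × £11,684.00 = £328.32
Total withheld: £1,648.40 + £584.20 + £328.32 = £2,560.92
Net pay: £11,684.00 − £2,560.92 = £9,123.08

£9,123.08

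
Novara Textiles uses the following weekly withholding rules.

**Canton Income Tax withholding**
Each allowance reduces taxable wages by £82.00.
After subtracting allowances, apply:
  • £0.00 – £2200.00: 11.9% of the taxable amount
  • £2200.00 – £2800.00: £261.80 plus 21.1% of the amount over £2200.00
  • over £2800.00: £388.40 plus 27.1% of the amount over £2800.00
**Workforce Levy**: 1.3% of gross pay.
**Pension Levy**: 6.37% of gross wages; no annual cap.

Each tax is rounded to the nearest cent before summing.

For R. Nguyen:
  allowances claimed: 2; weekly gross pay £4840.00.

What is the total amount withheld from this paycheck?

Canton Income Tax: taxable = £4840.00 − 2×£82.00 = £4676.00
  £388.40 + 27.1% × (£4676.00 − £2800.00) = £388.40 + 27.1% × £1876.00 = £896.80
Workforce Levy: 1.3% × £4840.00 = £62.92
Pension Levy: 6.37% × £4840.00 = £308.31
Total: £896.80 + £62.92 + £308.31 = £1268.03

£1268.03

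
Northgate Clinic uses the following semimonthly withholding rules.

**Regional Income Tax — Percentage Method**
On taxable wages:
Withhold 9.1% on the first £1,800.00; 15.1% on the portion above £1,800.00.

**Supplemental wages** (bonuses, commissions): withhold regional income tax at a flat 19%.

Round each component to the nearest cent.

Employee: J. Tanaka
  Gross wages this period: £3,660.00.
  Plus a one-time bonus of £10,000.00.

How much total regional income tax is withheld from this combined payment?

Regional Income Tax: taxable = £3,660.00
  £163.80 + 15.1% × (£3,660.00 − £1,800.00) = £163.80 + 15.1% × £1,860.00 = £444.66
Supplemental (19% flat on bonus): 19% × £10,000.00 = £1,900.00
Total regional income tax: £444.66 + £1,900.00 = £2,344.66

£2,344.66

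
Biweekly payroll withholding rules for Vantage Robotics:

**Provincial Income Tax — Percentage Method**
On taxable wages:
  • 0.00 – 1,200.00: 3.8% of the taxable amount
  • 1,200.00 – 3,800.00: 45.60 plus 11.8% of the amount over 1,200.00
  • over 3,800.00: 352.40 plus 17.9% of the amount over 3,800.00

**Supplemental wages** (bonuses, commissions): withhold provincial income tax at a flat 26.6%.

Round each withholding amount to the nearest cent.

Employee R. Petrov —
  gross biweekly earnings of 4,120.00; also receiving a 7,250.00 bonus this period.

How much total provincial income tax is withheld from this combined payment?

2,338.18

Provincial Income Tax: taxable = 4,120.00
  352.40 + 17.9% × (4,120.00 − 3,800.00) = 352.40 + 17.9% × 320.00 = 409.68
Supplemental (26.6% flat on bonus): 26.6% × 7,250.00 = 1,928.50
Total provincial income tax: 409.68 + 1,928.50 = 2,338.18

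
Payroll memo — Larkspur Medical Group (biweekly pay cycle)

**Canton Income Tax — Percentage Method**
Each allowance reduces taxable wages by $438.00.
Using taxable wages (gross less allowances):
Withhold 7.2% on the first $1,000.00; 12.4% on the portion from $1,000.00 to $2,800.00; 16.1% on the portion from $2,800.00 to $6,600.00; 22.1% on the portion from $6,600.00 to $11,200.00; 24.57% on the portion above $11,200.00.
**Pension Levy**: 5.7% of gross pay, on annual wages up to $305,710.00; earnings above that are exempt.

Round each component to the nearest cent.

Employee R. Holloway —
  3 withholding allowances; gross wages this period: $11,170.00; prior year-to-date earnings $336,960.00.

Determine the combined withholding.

Canton Income Tax: taxable = $11,170.00 − 3×$438.00 = $9,856.00
  $907.00 + 22.1% × ($9,856.00 − $6,600.00) = $907.00 + 22.1% × $3,256.00 = $1,626.58
Pension Levy: YTD $336,960.00 ≥ cap $305,710.00 → $0.00
Total: $1,626.58 + $0.00 = $1,626.58

$1,626.58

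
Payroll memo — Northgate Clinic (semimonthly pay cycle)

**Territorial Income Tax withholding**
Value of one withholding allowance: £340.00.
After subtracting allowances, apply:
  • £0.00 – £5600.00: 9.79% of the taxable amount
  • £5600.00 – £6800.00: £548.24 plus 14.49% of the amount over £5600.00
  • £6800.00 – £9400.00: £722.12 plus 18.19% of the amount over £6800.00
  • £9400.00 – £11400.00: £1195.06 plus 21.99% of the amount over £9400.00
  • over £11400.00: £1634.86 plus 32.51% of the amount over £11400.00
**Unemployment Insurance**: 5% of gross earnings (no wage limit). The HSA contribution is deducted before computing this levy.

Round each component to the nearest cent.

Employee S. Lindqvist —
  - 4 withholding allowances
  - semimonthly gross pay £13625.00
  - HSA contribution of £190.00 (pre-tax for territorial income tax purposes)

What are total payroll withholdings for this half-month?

£2526.05

Territorial Income Tax: taxable = £13625.00 − £190.00 − 4×£340.00 = £12075.00
  £1634.86 + 32.51% × (£12075.00 − £11400.00) = £1634.86 + 32.51% × £675.00 = £1854.30
Unemployment Insurance: 5% × £13435.00 = £671.75
Total: £1854.30 + £671.75 = £2526.05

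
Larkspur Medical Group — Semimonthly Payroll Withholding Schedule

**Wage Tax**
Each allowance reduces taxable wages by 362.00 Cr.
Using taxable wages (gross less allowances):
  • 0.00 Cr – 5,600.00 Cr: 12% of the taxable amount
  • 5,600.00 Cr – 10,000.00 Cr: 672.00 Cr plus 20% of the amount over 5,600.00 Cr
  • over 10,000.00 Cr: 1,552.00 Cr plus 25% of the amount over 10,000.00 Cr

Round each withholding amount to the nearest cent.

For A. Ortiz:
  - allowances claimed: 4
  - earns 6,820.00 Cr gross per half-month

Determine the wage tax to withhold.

644.64 Cr

Wage Tax: taxable = 6,820.00 Cr − 4×362.00 Cr = 5,372.00 Cr
  12% × 5,372.00 Cr = 644.64 Cr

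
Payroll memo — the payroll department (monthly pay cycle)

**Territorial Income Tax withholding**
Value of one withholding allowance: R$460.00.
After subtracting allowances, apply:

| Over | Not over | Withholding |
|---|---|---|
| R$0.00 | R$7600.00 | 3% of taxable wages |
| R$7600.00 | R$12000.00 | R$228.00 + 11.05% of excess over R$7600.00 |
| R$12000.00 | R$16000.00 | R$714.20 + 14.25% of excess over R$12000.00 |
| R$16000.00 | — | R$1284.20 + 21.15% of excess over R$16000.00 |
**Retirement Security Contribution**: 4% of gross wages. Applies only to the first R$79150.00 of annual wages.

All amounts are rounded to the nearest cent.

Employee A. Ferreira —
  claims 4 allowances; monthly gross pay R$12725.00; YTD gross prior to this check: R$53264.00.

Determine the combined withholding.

R$1099.99

Territorial Income Tax: taxable = R$12725.00 − 4×R$460.00 = R$10885.00
  R$228.00 + 11.05% × (R$10885.00 − R$7600.00) = R$228.00 + 11.05% × R$3285.00 = R$590.99
Retirement Security Contribution: 4% × R$12725.00 = R$509.00
Total: R$590.99 + R$509.00 = R$1099.99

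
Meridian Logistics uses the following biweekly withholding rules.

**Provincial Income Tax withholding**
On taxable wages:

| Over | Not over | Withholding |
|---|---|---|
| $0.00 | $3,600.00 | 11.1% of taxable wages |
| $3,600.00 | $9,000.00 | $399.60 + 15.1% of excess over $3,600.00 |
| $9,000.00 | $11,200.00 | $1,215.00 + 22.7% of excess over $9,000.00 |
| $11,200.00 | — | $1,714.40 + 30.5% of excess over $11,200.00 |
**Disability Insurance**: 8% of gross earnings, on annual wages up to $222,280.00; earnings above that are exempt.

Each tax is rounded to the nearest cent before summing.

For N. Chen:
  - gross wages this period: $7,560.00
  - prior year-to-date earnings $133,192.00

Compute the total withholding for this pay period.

$1,602.36

Provincial Income Tax: taxable = $7,560.00
  $399.60 + 15.1% × ($7,560.00 − $3,600.00) = $399.60 + 15.1% × $3,960.00 = $997.56
Disability Insurance: 8% × $7,560.00 = $604.80
Total: $997.56 + $604.80 = $1,602.36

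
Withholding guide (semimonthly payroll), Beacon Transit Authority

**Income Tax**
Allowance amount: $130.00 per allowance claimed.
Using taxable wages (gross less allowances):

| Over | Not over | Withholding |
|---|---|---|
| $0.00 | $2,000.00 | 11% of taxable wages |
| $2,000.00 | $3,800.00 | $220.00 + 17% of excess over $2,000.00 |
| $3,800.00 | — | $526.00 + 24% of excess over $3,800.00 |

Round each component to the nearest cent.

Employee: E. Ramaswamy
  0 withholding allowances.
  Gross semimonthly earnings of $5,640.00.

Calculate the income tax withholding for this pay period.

$967.60

Income Tax: taxable = $5,640.00
  $526.00 + 24% × ($5,640.00 − $3,800.00) = $526.00 + 24% × $1,840.00 = $967.60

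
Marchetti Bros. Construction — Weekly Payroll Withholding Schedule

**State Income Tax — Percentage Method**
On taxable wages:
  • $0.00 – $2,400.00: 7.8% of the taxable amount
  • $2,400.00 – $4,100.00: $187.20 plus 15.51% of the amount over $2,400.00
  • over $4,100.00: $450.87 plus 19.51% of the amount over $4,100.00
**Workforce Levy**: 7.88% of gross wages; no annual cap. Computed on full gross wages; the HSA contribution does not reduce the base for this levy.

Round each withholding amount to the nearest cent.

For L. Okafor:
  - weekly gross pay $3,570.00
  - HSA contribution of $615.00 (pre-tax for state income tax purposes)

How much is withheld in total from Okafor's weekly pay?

$554.60

State Income Tax: taxable = $3,570.00 − $615.00 = $2,955.00
  $187.20 + 15.51% × ($2,955.00 − $2,400.00) = $187.20 + 15.51% × $555.00 = $273.28
Workforce Levy: 7.88% × $3,570.00 = $281.32
Total: $273.28 + $281.32 = $554.60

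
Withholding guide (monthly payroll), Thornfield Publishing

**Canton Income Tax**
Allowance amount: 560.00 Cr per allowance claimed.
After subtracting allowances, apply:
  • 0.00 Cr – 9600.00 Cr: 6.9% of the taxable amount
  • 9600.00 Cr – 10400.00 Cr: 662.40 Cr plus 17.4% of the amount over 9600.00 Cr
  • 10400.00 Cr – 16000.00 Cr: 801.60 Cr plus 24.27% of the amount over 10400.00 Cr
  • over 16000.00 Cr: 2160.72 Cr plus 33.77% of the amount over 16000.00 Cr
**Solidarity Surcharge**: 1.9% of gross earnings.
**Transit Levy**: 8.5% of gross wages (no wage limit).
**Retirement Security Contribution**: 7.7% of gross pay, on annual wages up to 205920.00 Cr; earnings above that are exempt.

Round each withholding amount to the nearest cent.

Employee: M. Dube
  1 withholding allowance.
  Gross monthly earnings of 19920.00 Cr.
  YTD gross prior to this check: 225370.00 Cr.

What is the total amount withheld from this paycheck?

5367.07 Cr

Canton Income Tax: taxable = 19920.00 Cr − 1×560.00 Cr = 19360.00 Cr
  2160.72 Cr + 33.77% × (19360.00 Cr − 16000.00 Cr) = 2160.72 Cr + 33.77% × 3360.00 Cr = 3295.39 Cr
Solidarity Surcharge: 1.9% × 19920.00 Cr = 378.48 Cr
Transit Levy: 8.5% × 19920.00 Cr = 1693.20 Cr
Retirement Security Contribution: YTD 225370.00 Cr ≥ cap 205920.00 Cr → 0.00 Cr
Total: 3295.39 Cr + 378.48 Cr + 1693.20 Cr + 0.00 Cr = 5367.07 Cr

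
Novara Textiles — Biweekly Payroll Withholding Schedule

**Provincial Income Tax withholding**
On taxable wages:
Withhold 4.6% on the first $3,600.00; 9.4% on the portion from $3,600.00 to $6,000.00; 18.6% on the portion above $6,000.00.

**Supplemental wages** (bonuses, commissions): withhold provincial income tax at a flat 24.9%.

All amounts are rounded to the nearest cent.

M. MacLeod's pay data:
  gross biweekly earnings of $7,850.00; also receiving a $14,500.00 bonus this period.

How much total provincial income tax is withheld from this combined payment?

$4,345.80

Provincial Income Tax: taxable = $7,850.00
  $391.20 + 18.6% × ($7,850.00 − $6,000.00) = $391.20 + 18.6% × $1,850.00 = $735.30
Supplemental (24.9% flat on bonus): 24.9% × $14,500.00 = $3,610.50
Total provincial income tax: $735.30 + $3,610.50 = $4,345.80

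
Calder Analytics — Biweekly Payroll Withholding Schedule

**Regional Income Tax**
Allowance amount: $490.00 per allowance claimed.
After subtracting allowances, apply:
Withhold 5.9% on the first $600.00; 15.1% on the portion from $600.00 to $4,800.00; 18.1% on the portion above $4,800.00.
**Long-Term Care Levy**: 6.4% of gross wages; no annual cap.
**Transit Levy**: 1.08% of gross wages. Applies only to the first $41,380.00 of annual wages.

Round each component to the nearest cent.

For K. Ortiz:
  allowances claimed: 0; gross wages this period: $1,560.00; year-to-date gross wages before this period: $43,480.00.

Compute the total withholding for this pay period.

Regional Income Tax: taxable = $1,560.00
  $35.40 + 15.1% × ($1,560.00 − $600.00) = $35.40 + 15.1% × $960.00 = $180.36
Long-Term Care Levy: 6.4% × $1,560.00 = $99.84
Transit Levy: YTD $43,480.00 ≥ cap $41,380.00 → $0.00
Total: $180.36 + $99.84 + $0.00 = $280.20

$280.20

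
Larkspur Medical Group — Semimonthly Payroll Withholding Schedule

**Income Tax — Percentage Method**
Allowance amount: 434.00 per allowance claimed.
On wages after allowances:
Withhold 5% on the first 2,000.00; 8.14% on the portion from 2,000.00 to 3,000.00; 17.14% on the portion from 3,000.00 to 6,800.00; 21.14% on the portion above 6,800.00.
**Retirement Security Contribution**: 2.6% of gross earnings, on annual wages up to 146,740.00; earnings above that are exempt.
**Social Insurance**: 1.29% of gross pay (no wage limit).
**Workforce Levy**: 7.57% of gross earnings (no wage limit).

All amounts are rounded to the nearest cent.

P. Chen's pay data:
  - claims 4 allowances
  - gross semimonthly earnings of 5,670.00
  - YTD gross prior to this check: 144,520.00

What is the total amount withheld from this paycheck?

901.57

Income Tax: taxable = 5,670.00 − 4×434.00 = 3,934.00
  181.40 + 17.14% × (3,934.00 − 3,000.00) = 181.40 + 17.14% × 934.00 = 341.49
Retirement Security Contribution: cap 146,740.00 − YTD 144,520.00 = 2,220.00 subject; 2.6% × 2,220.00 = 57.72
Social Insurance: 1.29% × 5,670.00 = 73.14
Workforce Levy: 7.57% × 5,670.00 = 429.22
Total: 341.49 + 57.72 + 73.14 + 429.22 = 901.57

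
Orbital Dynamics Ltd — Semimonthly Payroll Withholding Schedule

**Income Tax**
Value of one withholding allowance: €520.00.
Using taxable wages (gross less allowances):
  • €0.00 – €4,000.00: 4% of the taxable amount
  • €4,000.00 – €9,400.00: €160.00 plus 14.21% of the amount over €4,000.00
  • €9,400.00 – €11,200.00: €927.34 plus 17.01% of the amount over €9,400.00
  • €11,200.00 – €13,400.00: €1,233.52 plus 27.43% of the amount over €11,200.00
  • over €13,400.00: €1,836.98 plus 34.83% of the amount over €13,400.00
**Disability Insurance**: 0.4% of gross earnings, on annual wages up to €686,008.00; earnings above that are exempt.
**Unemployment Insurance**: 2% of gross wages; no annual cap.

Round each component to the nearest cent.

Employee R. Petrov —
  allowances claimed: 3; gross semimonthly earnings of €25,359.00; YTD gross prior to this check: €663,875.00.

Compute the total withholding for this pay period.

€6,054.66

Income Tax: taxable = €25,359.00 − 3×€520.00 = €23,799.00
  €1,836.98 + 34.83% × (€23,799.00 − €13,400.00) = €1,836.98 + 34.83% × €10,399.00 = €5,458.95
Disability Insurance: cap €686,008.00 − YTD €663,875.00 = €22,133.00 subject; 0.4% × €22,133.00 = €88.53
Unemployment Insurance: 2% × €25,359.00 = €507.18
Total: €5,458.95 + €88.53 + €507.18 = €6,054.66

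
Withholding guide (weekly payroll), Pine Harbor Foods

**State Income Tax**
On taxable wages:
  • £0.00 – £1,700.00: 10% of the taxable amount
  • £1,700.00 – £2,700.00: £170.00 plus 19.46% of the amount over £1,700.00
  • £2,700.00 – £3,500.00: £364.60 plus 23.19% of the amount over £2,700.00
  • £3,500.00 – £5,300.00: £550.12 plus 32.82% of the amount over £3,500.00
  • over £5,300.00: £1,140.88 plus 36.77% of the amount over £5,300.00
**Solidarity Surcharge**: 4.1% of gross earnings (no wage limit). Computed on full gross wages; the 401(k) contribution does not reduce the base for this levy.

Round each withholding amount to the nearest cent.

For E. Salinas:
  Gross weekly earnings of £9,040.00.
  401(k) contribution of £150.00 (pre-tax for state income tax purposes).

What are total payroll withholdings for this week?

State Income Tax: taxable = £9,040.00 − £150.00 = £8,890.00
  £1,140.88 + 36.77% × (£8,890.00 − £5,300.00) = £1,140.88 + 36.77% × £3,590.00 = £2,460.92
Solidarity Surcharge: 4.1% × £9,040.00 = £370.64
Total: £2,460.92 + £370.64 = £2,831.56

£2,831.56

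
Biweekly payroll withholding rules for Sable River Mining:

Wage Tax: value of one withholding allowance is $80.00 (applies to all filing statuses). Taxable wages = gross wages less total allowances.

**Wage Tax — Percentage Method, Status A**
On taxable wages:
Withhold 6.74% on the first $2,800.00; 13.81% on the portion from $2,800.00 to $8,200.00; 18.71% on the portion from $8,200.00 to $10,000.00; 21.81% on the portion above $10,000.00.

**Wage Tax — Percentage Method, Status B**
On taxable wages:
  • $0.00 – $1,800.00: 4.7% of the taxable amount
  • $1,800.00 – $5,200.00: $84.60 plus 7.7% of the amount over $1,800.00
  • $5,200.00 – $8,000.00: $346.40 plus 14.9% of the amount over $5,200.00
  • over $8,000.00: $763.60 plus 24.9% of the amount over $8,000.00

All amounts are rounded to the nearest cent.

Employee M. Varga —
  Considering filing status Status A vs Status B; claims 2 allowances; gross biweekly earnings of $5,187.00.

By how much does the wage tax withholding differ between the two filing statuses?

$163.19

Wage Tax (Status A): taxable = $5,187.00 − 2×$80.00 = $5,027.00
  $188.72 + 13.81% × ($5,027.00 − $2,800.00) = $188.72 + 13.81% × $2,227.00 = $496.27
Wage Tax (Status B): taxable = $5,187.00 − 2×$80.00 = $5,027.00
  $84.60 + 7.7% × ($5,027.00 − $1,800.00) = $84.60 + 7.7% × $3,227.00 = $333.08
Difference: |$496.27 − $333.08| = $163.19 (higher under Status A)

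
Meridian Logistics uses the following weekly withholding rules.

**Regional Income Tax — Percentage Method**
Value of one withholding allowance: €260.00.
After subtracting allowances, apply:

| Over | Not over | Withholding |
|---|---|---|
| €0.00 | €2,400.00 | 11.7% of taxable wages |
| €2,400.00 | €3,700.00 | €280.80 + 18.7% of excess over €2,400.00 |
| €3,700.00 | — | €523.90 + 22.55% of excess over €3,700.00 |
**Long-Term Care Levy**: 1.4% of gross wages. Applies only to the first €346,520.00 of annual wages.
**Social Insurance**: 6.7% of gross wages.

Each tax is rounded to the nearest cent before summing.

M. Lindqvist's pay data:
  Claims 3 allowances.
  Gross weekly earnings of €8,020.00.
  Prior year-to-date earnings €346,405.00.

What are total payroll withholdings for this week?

Regional Income Tax: taxable = €8,020.00 − 3×€260.00 = €7,240.00
  €523.90 + 22.55% × (€7,240.00 − €3,700.00) = €523.90 + 22.55% × €3,540.00 = €1,322.17
Long-Term Care Levy: cap €346,520.00 − YTD €346,405.00 = €115.00 subject; 1.4% × €115.00 = €1.61
Social Insurance: 6.7% × €8,020.00 = €537.34
Total: €1,322.17 + €1.61 + €537.34 = €1,861.12

€1,861.12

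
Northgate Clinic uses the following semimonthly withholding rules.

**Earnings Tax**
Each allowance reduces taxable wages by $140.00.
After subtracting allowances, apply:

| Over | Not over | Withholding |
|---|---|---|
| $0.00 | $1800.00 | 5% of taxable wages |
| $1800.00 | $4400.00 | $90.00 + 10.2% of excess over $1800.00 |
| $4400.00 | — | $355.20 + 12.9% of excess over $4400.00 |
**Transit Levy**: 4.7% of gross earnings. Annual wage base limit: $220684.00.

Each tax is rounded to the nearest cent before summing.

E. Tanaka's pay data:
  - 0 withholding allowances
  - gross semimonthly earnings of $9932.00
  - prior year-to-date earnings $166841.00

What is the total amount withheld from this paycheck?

Earnings Tax: taxable = $9932.00
  $355.20 + 12.9% × ($9932.00 − $4400.00) = $355.20 + 12.9% × $5532.00 = $1068.83
Transit Levy: 4.7% × $9932.00 = $466.80
Total: $1068.83 + $466.80 = $1535.63

$1535.63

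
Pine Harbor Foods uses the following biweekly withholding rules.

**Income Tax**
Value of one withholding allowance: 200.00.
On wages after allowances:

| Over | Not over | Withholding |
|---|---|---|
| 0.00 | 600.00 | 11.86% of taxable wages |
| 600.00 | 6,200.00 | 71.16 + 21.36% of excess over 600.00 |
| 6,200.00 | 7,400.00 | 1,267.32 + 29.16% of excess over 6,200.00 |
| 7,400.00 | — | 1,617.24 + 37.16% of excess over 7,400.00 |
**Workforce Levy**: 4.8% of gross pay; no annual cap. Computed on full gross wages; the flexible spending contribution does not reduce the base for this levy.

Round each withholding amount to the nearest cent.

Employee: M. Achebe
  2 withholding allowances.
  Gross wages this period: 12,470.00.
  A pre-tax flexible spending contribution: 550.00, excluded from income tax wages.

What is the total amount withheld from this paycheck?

Income Tax: taxable = 12,470.00 − 550.00 − 2×200.00 = 11,520.00
  1,617.24 + 37.16% × (11,520.00 − 7,400.00) = 1,617.24 + 37.16% × 4,120.00 = 3,148.23
Workforce Levy: 4.8% × 12,470.00 = 598.56
Total: 3,148.23 + 598.56 = 3,746.79

3,746.79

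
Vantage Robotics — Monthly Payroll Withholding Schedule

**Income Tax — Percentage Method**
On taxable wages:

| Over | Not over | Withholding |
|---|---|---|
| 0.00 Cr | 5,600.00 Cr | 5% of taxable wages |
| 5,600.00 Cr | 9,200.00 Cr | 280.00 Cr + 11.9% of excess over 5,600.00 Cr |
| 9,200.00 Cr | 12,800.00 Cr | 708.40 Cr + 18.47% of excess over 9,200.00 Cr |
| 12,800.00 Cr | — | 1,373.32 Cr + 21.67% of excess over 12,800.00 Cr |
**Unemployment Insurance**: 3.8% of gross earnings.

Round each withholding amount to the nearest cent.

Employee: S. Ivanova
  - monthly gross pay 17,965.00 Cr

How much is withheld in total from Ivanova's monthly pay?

3,175.25 Cr

Income Tax: taxable = 17,965.00 Cr
  1,373.32 Cr + 21.67% × (17,965.00 Cr − 12,800.00 Cr) = 1,373.32 Cr + 21.67% × 5,165.00 Cr = 2,492.58 Cr
Unemployment Insurance: 3.8% × 17,965.00 Cr = 682.67 Cr
Total: 2,492.58 Cr + 682.67 Cr = 3,175.25 Cr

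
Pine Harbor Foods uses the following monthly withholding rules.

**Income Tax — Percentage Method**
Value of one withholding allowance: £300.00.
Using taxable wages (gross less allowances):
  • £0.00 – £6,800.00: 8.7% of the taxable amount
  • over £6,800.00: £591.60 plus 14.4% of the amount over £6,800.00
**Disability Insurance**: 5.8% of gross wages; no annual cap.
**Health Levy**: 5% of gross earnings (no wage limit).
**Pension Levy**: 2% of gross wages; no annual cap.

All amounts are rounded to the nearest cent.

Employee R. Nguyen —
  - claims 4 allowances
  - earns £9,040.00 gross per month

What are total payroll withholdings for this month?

Income Tax: taxable = £9,040.00 − 4×£300.00 = £7,840.00
  £591.60 + 14.4% × (£7,840.00 − £6,800.00) = £591.60 + 14.4% × £1,040.00 = £741.36
Disability Insurance: 5.8% × £9,040.00 = £524.32
Health Levy: 5% × £9,040.00 = £452.00
Pension Levy: 2% × £9,040.00 = £180.80
Total: £741.36 + £524.32 + £452.00 + £180.80 = £1,898.48

£1,898.48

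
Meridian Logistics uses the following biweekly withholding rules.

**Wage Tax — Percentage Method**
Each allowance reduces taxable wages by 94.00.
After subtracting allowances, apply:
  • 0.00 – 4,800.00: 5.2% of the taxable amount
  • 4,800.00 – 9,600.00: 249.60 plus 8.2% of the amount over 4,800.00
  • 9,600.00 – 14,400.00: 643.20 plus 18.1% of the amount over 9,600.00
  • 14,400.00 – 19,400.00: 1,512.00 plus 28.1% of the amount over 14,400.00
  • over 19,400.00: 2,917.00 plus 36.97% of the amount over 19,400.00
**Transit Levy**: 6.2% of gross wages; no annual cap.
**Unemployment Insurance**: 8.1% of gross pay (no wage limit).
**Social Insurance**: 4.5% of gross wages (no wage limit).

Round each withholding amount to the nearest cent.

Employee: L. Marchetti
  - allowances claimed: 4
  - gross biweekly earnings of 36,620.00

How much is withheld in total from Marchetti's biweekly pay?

Wage Tax: taxable = 36,620.00 − 4×94.00 = 36,244.00
  2,917.00 + 36.97% × (36,244.00 − 19,400.00) = 2,917.00 + 36.97% × 16,844.00 = 9,144.23
Transit Levy: 6.2% × 36,620.00 = 2,270.44
Unemployment Insurance: 8.1% × 36,620.00 = 2,966.22
Social Insurance: 4.5% × 36,620.00 = 1,647.90
Total: 9,144.23 + 2,270.44 + 2,966.22 + 1,647.90 = 16,028.79

16,028.79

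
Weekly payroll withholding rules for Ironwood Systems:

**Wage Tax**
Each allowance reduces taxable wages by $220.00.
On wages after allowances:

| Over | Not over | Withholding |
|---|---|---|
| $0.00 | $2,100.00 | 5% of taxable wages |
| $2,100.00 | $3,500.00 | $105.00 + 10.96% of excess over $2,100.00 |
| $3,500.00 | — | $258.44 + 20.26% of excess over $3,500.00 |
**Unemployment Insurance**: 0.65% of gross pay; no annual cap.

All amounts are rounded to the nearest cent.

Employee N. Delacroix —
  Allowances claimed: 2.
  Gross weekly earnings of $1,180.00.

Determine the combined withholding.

Wage Tax: taxable = $1,180.00 − 2×$220.00 = $740.00
  5% × $740.00 = $37.00
Unemployment Insurance: 0.65% × $1,180.00 = $7.67
Total: $37.00 + $7.67 = $44.67

$44.67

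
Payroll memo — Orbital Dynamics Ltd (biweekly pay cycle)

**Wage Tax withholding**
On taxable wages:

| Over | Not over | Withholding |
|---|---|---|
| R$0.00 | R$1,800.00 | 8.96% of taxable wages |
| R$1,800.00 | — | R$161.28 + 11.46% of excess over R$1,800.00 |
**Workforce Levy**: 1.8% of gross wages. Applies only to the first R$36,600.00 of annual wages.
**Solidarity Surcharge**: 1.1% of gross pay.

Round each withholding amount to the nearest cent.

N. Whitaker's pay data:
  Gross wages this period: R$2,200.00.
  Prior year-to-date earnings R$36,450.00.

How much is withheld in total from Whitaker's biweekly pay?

Wage Tax: taxable = R$2,200.00
  R$161.28 + 11.46% × (R$2,200.00 − R$1,800.00) = R$161.28 + 11.46% × R$400.00 = R$207.12
Workforce Levy: cap R$36,600.00 − YTD R$36,450.00 = R$150.00 subject; 1.8% × R$150.00 = R$2.70
Solidarity Surcharge: 1.1% × R$2,200.00 = R$24.20
Total: R$207.12 + R$2.70 + R$24.20 = R$234.02

R$234.02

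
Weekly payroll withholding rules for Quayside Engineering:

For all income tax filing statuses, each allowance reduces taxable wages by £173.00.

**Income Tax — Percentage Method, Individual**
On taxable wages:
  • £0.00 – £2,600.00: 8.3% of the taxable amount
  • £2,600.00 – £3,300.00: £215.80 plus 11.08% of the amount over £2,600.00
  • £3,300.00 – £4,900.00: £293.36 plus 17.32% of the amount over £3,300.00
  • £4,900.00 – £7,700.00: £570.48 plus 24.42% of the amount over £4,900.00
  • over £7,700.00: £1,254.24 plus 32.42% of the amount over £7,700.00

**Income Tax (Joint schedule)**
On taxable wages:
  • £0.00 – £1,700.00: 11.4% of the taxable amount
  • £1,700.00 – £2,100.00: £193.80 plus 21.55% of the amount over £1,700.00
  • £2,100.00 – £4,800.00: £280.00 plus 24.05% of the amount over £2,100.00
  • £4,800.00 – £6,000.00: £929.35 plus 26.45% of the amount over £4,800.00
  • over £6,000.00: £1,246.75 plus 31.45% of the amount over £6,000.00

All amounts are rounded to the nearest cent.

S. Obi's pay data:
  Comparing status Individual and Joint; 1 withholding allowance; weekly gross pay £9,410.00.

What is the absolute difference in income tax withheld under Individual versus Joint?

Income Tax (Individual): taxable = £9,410.00 − 1×£173.00 = £9,237.00
  £1,254.24 + 32.42% × (£9,237.00 − £7,700.00) = £1,254.24 + 32.42% × £1,537.00 = £1,752.54
Income Tax (Joint): taxable = £9,410.00 − 1×£173.00 = £9,237.00
  £1,246.75 + 31.45% × (£9,237.00 − £6,000.00) = £1,246.75 + 31.45% × £3,237.00 = £2,264.79
Difference: |£1,752.54 − £2,264.79| = £512.25 (higher under Joint)

£512.25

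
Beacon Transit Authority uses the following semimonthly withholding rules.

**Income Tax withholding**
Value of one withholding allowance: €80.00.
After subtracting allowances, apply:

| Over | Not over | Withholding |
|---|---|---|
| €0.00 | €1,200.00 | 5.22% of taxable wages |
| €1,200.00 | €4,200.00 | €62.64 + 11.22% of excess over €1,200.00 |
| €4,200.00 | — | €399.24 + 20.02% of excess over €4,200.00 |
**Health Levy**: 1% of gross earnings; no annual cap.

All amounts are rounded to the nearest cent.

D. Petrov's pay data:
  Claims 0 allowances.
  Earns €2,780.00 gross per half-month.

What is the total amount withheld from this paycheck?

Income Tax: taxable = €2,780.00
  €62.64 + 11.22% × (€2,780.00 − €1,200.00) = €62.64 + 11.22% × €1,580.00 = €239.92
Health Levy: 1% × €2,780.00 = €27.80
Total: €239.92 + €27.80 = €267.72

€267.72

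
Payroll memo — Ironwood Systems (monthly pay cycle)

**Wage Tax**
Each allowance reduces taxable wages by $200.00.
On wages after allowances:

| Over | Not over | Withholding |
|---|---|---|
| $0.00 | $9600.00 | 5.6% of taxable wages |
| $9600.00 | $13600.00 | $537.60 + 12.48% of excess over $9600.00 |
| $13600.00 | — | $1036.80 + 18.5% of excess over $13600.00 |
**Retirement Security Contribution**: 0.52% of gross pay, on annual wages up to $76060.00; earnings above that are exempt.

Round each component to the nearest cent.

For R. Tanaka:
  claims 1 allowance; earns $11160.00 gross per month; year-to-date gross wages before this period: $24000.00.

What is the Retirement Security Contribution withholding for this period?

$58.03

Retirement Security Contribution: 0.52% × $11160.00 = $58.03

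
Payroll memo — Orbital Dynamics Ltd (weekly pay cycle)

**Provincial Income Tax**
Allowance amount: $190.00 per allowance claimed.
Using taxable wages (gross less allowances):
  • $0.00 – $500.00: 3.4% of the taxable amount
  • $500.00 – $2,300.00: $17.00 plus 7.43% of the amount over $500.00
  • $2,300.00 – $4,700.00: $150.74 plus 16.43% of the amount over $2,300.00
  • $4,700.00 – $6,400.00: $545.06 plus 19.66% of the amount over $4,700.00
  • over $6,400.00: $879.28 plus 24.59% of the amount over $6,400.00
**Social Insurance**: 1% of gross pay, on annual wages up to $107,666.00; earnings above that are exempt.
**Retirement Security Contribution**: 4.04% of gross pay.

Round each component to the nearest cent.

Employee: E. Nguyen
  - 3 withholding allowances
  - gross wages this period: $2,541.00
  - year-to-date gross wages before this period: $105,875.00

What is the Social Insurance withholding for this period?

Social Insurance: cap $107,666.00 − YTD $105,875.00 = $1,791.00 subject; 1% × $1,791.00 = $17.91

$17.91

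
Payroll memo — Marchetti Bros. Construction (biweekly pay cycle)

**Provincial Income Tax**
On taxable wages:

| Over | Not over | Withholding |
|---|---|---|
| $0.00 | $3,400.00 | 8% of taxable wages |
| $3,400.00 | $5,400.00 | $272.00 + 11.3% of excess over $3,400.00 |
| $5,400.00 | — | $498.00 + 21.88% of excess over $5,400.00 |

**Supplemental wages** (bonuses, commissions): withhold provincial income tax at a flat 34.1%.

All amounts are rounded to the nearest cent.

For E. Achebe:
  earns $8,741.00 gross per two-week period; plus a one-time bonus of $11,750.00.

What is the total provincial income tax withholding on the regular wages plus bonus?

$5,235.76

Provincial Income Tax: taxable = $8,741.00
  $498.00 + 21.88% × ($8,741.00 − $5,400.00) = $498.00 + 21.88% × $3,341.00 = $1,229.01
Supplemental (34.1% flat on bonus): 34.1% × $11,750.00 = $4,006.75
Total provincial income tax: $1,229.01 + $4,006.75 = $5,235.76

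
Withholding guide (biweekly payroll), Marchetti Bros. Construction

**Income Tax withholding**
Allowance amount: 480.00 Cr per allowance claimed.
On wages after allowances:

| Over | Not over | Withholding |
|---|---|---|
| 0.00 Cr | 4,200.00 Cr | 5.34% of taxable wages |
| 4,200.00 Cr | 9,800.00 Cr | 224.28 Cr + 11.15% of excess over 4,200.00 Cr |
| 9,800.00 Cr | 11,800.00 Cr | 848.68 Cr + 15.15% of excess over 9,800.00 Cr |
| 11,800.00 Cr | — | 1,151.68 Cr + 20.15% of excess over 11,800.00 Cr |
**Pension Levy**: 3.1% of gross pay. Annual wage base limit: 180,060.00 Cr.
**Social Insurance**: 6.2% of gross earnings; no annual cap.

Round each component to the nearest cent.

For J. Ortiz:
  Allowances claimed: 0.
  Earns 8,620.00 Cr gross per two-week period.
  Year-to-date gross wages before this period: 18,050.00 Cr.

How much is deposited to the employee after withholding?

7,101.23 Cr

Income Tax: taxable = 8,620.00 Cr
  224.28 Cr + 11.15% × (8,620.00 Cr − 4,200.00 Cr) = 224.28 Cr + 11.15% × 4,420.00 Cr = 717.11 Cr
Pension Levy: 3.1% × 8,620.00 Cr = 267.22 Cr
Social Insurance: 6.2% × 8,620.00 Cr = 534.44 Cr
Total withheld: 717.11 Cr + 267.22 Cr + 534.44 Cr = 1,518.77 Cr
Net pay: 8,620.00 Cr − 1,518.77 Cr = 7,101.23 Cr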